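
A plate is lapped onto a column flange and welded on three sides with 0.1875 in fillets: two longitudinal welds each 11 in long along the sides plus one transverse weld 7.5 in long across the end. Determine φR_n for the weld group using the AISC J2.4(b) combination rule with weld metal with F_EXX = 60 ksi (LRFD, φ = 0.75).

t_e = 0.707 × 0.1875 = 0.1326 in.
R_nwl = 0.6 × 60 × 0.1326 × 22 = 105 kip (longitudinal, 2 welds).
R_nwt = 0.6 × 60 × 0.1326 × 7.5 = 35.79 kip (transverse, base value).
(i) R_nwl + R_nwt = 140.8 kip; (ii) 0.85 R_nwl + 1.5 R_nwt = 142.9 kip.
R_n = max = 142.9 kip [governs: (ii)]; φR_n = 107.2 kip.

φR_n ≈ 107 kip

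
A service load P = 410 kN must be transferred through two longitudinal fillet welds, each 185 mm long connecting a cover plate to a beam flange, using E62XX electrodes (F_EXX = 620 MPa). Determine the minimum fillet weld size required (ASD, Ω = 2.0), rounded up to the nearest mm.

w = 9 mm

Total weld length L = 370 mm.
Required throat t_e = P × Ω / (0.6 F_EXX × L) = 410 × 2.0 / (0.6 × 620 × 370 × 10⁻³) = 5.958 mm.
Required leg w = t_e / 0.707 = 8.427 mm → use 9 mm.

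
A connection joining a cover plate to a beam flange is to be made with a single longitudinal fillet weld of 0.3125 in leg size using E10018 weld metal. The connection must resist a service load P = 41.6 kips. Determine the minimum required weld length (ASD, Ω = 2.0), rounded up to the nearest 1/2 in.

L = 6.5 in

E100XX → F_EXX = 100 ksi.
Throat t_e = 0.707 × 0.3125 = 0.2209 in.
r_n/Ω = (0.6 × 100 × 0.2209) / 2.0 = 6.628 kip/in.
L_req = P / (r_n/Ω) = 41.6 / 6.628 = 6.276 in total.
Round up → use L = 6.5 in.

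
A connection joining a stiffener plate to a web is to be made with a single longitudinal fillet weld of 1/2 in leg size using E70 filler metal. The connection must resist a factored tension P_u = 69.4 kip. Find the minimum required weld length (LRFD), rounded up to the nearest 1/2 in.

L = 6.5 in

E70XX → F_EXX = 70 ksi.
Throat t_e = 0.707 × 0.5 = 0.3535 in.
φr_n = 0.75 × 0.6 × 70 × 0.3535 = 11.14 kip/in.
L_req = P_u / φr_n = 69.4 / 11.14 = 6.232 in total.
Round up → use L = 6.5 in.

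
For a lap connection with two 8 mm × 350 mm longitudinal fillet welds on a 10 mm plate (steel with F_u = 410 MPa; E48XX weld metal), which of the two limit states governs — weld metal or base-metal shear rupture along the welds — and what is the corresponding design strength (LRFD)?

E48XX → F_EXX = 480 MPa.
t_e = 0.707 × 8 = 5.656 mm; L = 700 mm.
Weld metal: φR_n = 0.75 × 0.6 × 480 × 5.656 × 700 × 10⁻³ = 855.2 kN.
Base metal (shear rupture): φR_n = 0.75 × 0.6 × 410 × 10 × 700 × 10⁻³ = 1292 kN.
Governing: weld metal.

φR_n ≈ 855 kN (weld metal governs)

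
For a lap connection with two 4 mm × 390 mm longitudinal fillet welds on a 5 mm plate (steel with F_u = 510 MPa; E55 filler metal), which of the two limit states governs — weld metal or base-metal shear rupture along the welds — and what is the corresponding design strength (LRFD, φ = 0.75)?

E55XX → F_EXX = 550 MPa.
t_e = 0.707 × 4 = 2.828 mm; L = 780 mm.
Weld metal: φR_n = 0.75 × 0.6 × 550 × 2.828 × 780 × 10⁻³ = 545.9 kN.
Base metal (shear rupture): φR_n = 0.75 × 0.6 × 510 × 5 × 780 × 10⁻³ = 895.1 kN.
Governing: weld metal.

φR_n ≈ 546 kN (weld metal governs)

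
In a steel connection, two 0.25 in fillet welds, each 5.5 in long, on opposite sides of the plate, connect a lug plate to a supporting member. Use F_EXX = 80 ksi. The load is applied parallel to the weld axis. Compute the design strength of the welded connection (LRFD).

φR_n ≈ 70 kips

Effective throat t_e = 0.707 × 0.25 = 0.1767 in.
Total length L = 11 in; A_we = 0.1767 × 11 = 1.944 in².
F_nw = 0.6 F_EXX = 0.6 × 80 = 48 ksi.
φR_n = 0.75 × 48 × 1.944 = 69.99 kips.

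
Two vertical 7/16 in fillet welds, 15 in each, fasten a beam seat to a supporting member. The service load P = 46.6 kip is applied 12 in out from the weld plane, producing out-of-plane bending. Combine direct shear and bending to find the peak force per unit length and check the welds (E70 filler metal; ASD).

E70XX → F_EXX = 70 ksi.
L_w = 2 × 15 = 30 in; section modulus (unit throat) S = 2 × L²/6 = 75 in².
Direct shear f_v = P/L_w = 46.6/30 = 1.553 kip/in.
Moment M = P × e = 46.6 × 12 = 559.2 kip·in; bending f_b = M/S = 7.456 kip/in.
f_max = √(f_v² + f_b²) = √(1.553² + 7.456²) = 7.616 kip/in.
r_n/Ω = (1/2.0) × 0.6 × 70 × (0.707 × 0.4375) = 6.496 kip/in → NOT adequate.

f_max ≈ 7.62 kip/in; NOT adequate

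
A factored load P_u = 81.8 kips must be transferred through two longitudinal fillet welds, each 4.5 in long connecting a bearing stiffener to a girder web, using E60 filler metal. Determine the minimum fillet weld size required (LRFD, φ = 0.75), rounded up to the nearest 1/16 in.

w = 1/2 in

E60XX → F_EXX = 60 ksi.
Total weld length L = 9 in.
Required throat t_e = P_u / (φ × 0.6 F_EXX × L) = 81.8 / (0.75 × 0.6 × 60 × 9) = 0.3366 in.
Required leg w = t_e / 0.707 = 0.4761 in → use 1/2 in.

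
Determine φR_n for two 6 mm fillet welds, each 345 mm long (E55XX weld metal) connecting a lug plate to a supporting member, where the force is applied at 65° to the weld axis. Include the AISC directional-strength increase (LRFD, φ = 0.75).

φR_n ≈ 1040 kN

E55XX → F_EXX = 550 MPa.
t_e = 0.707 × 6 = 4.242 mm; A_we = 4.242 × 690 = 2927 mm².
Directional factor: 1.0 + 0.5 sin^1.5(65°) = 1.431.
F_nw = 0.6 × 550 × 1.431 = 472.4 MPa.
φR_n = 0.75 × 472.4 × 2927 × 10⁻³ = 1037 kN.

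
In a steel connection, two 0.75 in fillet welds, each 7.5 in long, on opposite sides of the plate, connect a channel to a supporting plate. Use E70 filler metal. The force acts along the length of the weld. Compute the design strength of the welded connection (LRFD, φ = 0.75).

E70XX → F_EXX = 70 ksi.
Effective throat t_e = 0.707 × 0.75 = 0.5302 in.
Total length L = 15 in; A_we = 0.5302 × 15 = 7.954 in².
F_nw = 0.6 F_EXX = 0.6 × 70 = 42 ksi.
φR_n = 0.75 × 42 × 7.954 = 250.5 kips.

φR_n ≈ 251 kips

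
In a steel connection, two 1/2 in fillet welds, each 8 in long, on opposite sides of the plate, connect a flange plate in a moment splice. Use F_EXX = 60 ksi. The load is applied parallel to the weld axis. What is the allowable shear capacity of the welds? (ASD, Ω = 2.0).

Effective throat t_e = 0.707 × 0.5 = 0.3535 in.
Total length L = 16 in; A_we = 0.3535 × 16 = 5.656 in².
F_nw = 0.6 F_EXX = 0.6 × 60 = 36 ksi.
R_n = 36 × 5.656 = 203.6 kip; R_n/Ω = 203.6/2.0 = 101.8 kip.

R_n/Ω ≈ 102 kip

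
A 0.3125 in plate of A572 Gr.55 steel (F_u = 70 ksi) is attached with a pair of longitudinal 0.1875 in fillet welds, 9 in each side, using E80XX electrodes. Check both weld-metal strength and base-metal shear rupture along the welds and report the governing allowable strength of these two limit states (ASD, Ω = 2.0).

R_n/Ω ≈ 57.3 kips (weld metal governs)

E80XX → F_EXX = 80 ksi.
t_e = 0.707 × 0.1875 = 0.1326 in; L = 18 in.
Weld metal: R_n/Ω = (1/2.0) × 0.6 × 80 × 0.1326 × 18 = 57.27 kips.
Base metal (shear rupture): R_n/Ω = (1/2.0) × 0.6 × 70 × 0.3125 × 18 = 118.1 kips.
Governing: weld metal.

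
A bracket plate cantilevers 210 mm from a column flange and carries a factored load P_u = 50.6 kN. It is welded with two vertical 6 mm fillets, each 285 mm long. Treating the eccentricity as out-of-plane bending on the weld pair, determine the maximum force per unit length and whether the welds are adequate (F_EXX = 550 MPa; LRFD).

L_w = 2 × 285 = 570 mm; section modulus (unit throat) S = 2 × L²/6 = 27080 mm².
Direct shear f_v = P/L_w = 50.6×10³/570 = 88.77 N/mm.
Moment M = P × e = 50.6×10³ × 210 = 10626000 N·mm; bending f_b = M/S = 392.5 N/mm.
f_max = √(f_v² + f_b²) = √(88.77² + 392.5²) = 402.4 N/mm.
φr_n = 0.75 × 0.6 × 550 × (0.707 × 6) = 1050 N/mm → adequate.

f_max ≈ 402 N/mm; adequate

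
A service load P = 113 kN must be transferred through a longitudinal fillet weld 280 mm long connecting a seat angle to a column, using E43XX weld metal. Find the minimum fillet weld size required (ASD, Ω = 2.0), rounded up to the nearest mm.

E43XX → F_EXX = 430 MPa.
Total weld length L = 280 mm.
Required throat t_e = P × Ω / (0.6 F_EXX × L) = 113 × 2.0 / (0.6 × 430 × 280 × 10⁻³) = 3.128 mm.
Required leg w = t_e / 0.707 = 4.425 mm → use 5 mm.

w = 5 mm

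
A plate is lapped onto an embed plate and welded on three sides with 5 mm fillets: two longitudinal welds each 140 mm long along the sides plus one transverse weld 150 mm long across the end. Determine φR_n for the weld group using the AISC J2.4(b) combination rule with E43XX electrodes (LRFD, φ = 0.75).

φR_n ≈ 317 kN

E43XX → F_EXX = 430 MPa.
t_e = 0.707 × 5 = 3.535 mm.
R_nwl = 0.6 × 430 × 3.535 × 280 × 10⁻³ = 255.4 kN (longitudinal, 2 welds).
R_nwt = 0.6 × 430 × 3.535 × 150 × 10⁻³ = 136.8 kN (transverse, base value).
(i) R_nwl + R_nwt = 392.2 kN; (ii) 0.85 R_nwl + 1.5 R_nwt = 422.3 kN.
R_n = max = 422.3 kN [governs: (ii)]; φR_n = 316.7 kN.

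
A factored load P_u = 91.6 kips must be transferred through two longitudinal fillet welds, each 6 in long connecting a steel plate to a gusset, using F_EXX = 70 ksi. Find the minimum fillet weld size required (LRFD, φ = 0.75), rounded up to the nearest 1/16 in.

w = 3/8 in

Total weld length L = 12 in.
Required throat t_e = P_u / (φ × 0.6 F_EXX × L) = 91.6 / (0.75 × 0.6 × 70 × 12) = 0.2423 in.
Required leg w = t_e / 0.707 = 0.3428 in → use 3/8 in.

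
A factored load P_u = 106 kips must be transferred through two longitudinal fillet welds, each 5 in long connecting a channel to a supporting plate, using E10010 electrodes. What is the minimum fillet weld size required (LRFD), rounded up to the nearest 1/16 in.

E100XX → F_EXX = 100 ksi.
Total weld length L = 10 in.
Required throat t_e = P_u / (φ × 0.6 F_EXX × L) = 106 / (0.75 × 0.6 × 100 × 10) = 0.2356 in.
Required leg w = t_e / 0.707 = 0.3332 in → use 3/8 in.

w = 3/8 in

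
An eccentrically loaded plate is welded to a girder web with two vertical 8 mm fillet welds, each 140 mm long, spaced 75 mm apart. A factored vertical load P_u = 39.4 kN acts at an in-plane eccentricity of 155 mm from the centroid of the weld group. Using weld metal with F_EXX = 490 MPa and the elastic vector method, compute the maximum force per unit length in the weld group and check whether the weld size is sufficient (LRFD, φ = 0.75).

Total weld length L_w = 280 mm. Treat welds as unit-width lines.
Polar moment about centroid: J = 2[d³/12 + d(b/2)²] = 2[140³/12 + 140×37.5²] = 851100 mm³.
Direct shear f_v = P/L_w = 39.4×10³ / 280 = 140.7 N/mm (vertical).
Torsion M = P·e = 39.4×10³ × 155 = 6107000 N·mm.
Critical point at (x, y) = (37.5, 70) from centroid. f_tx = M·y/J = 502.3 N/mm; f_ty = M·x/J = 269.1 N/mm.
Resultant f_max = √[f_tx² + (f_v + f_ty)²] = √[502.3² + (140.7 + 269.1)²] = 648.3 N/mm.
Capacity per unit length: φr_n = 0.75 × 0.6 × 490 × (0.707 × 8) = 1247 N/mm.
648.3 ≤ 1247 → adequate.

f_max ≈ 648 N/mm; adequate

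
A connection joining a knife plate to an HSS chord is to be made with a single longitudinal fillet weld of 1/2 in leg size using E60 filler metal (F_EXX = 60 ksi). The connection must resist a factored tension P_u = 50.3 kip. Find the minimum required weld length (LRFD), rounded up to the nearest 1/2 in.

L = 5.5 in

Throat t_e = 0.707 × 0.5 = 0.3535 in.
φr_n = 0.75 × 0.6 × 60 × 0.3535 = 9.544 kip/in.
L_req = P_u / φr_n = 50.3 / 9.544 = 5.27 in total.
Round up → use L = 5.5 in.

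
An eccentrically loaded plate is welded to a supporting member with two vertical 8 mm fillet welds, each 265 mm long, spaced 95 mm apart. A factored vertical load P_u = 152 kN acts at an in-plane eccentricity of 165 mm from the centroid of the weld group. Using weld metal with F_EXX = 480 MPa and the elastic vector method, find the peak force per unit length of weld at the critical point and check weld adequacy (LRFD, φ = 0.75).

f_max ≈ 957 N/mm; adequate

Total weld length L_w = 530 mm. Treat welds as unit-width lines.
Polar moment about centroid: J = 2[d³/12 + d(b/2)²] = 2[265³/12 + 265×47.5²] = 4297000 mm³.
Direct shear f_v = P/L_w = 152×10³ / 530 = 286.8 N/mm (vertical).
Torsion M = P·e = 152×10³ × 165 = 25080000 N·mm.
Critical point at (x, y) = (47.5, 132.5) from centroid. f_tx = M·y/J = 773.3 N/mm; f_ty = M·x/J = 277.2 N/mm.
Resultant f_max = √[f_tx² + (f_v + f_ty)²] = √[773.3² + (286.8 + 277.2)²] = 957.1 N/mm.
Capacity per unit length: φr_n = 0.75 × 0.6 × 480 × (0.707 × 8) = 1222 N/mm.
957.1 ≤ 1222 → adequate.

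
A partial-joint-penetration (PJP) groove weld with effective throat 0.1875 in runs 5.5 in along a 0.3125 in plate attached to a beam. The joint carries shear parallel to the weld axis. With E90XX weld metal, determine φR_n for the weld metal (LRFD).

φR_n ≈ 41.8 kip

E90XX → F_EXX = 90 ksi.
Effective throat (given) t_e = 0.1875 in.
A_we = 0.1875 × 5.5 = 1.031 in².
F_nw = 0.6 F_EXX = 54 ksi.
φR_n = 0.75 × 54 × 1.031 = 41.77 kip.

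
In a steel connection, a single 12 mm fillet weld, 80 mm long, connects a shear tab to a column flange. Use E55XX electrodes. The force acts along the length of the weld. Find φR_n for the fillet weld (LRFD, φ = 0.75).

E55XX → F_EXX = 550 MPa.
Effective throat t_e = 0.707 × 12 = 8.484 mm.
Total length L = 80 mm; A_we = 8.484 × 80 = 678.7 mm².
F_nw = 0.6 F_EXX = 0.6 × 550 = 330 MPa.
φR_n = 0.75 × 330 × 678.7 × 10⁻³ = 168 kN.

φR_n ≈ 168 kN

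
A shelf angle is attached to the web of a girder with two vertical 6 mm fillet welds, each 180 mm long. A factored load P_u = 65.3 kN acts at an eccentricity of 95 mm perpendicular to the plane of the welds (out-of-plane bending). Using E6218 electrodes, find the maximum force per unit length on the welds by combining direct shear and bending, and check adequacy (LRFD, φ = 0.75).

E62XX → F_EXX = 620 MPa.
L_w = 2 × 180 = 360 mm; section modulus (unit throat) S = 2 × L²/6 = 10800 mm².
Direct shear f_v = P/L_w = 65.3×10³/360 = 181.4 N/mm.
Moment M = P × e = 65.3×10³ × 95 = 6203500 N·mm; bending f_b = M/S = 574.4 N/mm.
f_max = √(f_v² + f_b²) = √(181.4² + 574.4²) = 602.4 N/mm.
φr_n = 0.75 × 0.6 × 620 × (0.707 × 6) = 1184 N/mm → adequate.

f_max ≈ 602 N/mm; adequate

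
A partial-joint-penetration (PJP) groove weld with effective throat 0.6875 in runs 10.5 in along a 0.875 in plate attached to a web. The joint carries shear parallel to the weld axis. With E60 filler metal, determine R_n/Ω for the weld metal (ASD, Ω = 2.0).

E60XX → F_EXX = 60 ksi.
Effective throat (given) t_e = 0.6875 in.
A_we = 0.6875 × 10.5 = 7.219 in².
F_nw = 0.6 F_EXX = 36 ksi.
R_n/Ω = (36 × 7.219) / 2.0 = 129.9 kip.

R_n/Ω ≈ 130 kip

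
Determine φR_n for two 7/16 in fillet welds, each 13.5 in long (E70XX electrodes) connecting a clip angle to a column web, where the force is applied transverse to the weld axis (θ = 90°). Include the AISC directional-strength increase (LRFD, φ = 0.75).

φR_n ≈ 395 kips

E70XX → F_EXX = 70 ksi.
t_e = 0.707 × 0.4375 = 0.3093 in; A_we = 0.3093 × 27 = 8.351 in².
Directional factor: 1.0 + 0.5 sin^1.5(90°) = 1.5.
F_nw = 0.6 × 70 × 1.5 = 63 ksi.
φR_n = 0.75 × 63 × 8.351 = 394.6 kips.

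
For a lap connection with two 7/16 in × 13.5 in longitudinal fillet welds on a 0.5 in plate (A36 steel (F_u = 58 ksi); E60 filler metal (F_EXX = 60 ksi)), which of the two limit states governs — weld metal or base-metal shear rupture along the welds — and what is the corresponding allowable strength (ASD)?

t_e = 0.707 × 0.4375 = 0.3093 in; L = 27 in.
Weld metal: R_n/Ω = (1/2.0) × 0.6 × 60 × 0.3093 × 27 = 150.3 kips.
Base metal (shear rupture): R_n/Ω = (1/2.0) × 0.6 × 58 × 0.5 × 27 = 234.9 kips.
Governing: weld metal.

R_n/Ω ≈ 150 kips (weld metal governs)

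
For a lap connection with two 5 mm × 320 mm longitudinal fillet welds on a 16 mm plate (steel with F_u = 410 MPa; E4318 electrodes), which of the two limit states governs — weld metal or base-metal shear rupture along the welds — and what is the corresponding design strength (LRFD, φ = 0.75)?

φR_n ≈ 438 kN (weld metal governs)

E43XX → F_EXX = 430 MPa.
t_e = 0.707 × 5 = 3.535 mm; L = 640 mm.
Weld metal: φR_n = 0.75 × 0.6 × 430 × 3.535 × 640 × 10⁻³ = 437.8 kN.
Base metal (shear rupture): φR_n = 0.75 × 0.6 × 410 × 16 × 640 × 10⁻³ = 1889 kN.
Governing: weld metal.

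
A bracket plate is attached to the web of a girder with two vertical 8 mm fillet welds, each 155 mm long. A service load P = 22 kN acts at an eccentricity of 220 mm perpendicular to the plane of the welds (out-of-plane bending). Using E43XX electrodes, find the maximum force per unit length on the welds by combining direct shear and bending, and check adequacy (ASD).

E43XX → F_EXX = 430 MPa.
L_w = 2 × 155 = 310 mm; section modulus (unit throat) S = 2 × L²/6 = 8008 mm².
Direct shear f_v = P/L_w = 22×10³/310 = 70.97 N/mm.
Moment M = P × e = 22×10³ × 220 = 4840000 N·mm; bending f_b = M/S = 604.4 N/mm.
f_max = √(f_v² + f_b²) = √(70.97² + 604.4²) = 608.5 N/mm.
r_n/Ω = (1/2.0) × 0.6 × 430 × (0.707 × 8) = 729.6 N/mm → adequate.

f_max ≈ 609 N/mm; adequate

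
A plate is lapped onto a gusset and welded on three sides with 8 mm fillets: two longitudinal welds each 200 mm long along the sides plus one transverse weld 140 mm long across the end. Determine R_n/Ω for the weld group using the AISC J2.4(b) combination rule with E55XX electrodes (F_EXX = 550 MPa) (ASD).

R_n/Ω ≈ 513 kN

t_e = 0.707 × 8 = 5.656 mm.
R_nwl = 0.6 × 550 × 5.656 × 400 × 10⁻³ = 746.6 kN (longitudinal, 2 welds).
R_nwt = 0.6 × 550 × 5.656 × 140 × 10⁻³ = 261.3 kN (transverse, base value).
(i) R_nwl + R_nwt = 1008 kN; (ii) 0.85 R_nwl + 1.5 R_nwt = 1027 kN.
R_n = max = 1027 kN [governs: (ii)]; R_n/Ω = 513.3 kN.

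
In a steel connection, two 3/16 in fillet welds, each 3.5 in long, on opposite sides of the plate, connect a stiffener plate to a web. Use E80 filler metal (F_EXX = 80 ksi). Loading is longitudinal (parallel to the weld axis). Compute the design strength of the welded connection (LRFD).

Effective throat t_e = 0.707 × 0.1875 = 0.1326 in.
Total length L = 7 in; A_we = 0.1326 × 7 = 0.9279 in².
F_nw = 0.6 F_EXX = 0.6 × 80 = 48 ksi.
φR_n = 0.75 × 48 × 0.9279 = 33.41 kips.

φR_n ≈ 33.4 kips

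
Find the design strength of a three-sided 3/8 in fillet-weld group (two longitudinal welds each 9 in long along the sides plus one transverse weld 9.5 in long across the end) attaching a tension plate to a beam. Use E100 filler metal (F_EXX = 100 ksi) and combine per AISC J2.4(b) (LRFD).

φR_n ≈ 353 kips

t_e = 0.707 × 0.375 = 0.2651 in.
R_nwl = 0.6 × 100 × 0.2651 × 18 = 286.3 kips (longitudinal, 2 welds).
R_nwt = 0.6 × 100 × 0.2651 × 9.5 = 151.1 kips (transverse, base value).
(i) R_nwl + R_nwt = 437.5 kips; (ii) 0.85 R_nwl + 1.5 R_nwt = 470.1 kips.
R_n = max = 470.1 kips [governs: (ii)]; φR_n = 352.5 kips.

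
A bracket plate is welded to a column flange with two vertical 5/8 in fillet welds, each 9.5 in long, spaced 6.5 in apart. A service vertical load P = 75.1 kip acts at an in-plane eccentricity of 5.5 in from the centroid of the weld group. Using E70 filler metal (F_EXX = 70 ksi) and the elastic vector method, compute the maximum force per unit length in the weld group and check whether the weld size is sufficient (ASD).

f_max ≈ 9.72 kip/in; NOT adequate

Total weld length L_w = 19 in. Treat welds as unit-width lines.
Polar moment about centroid: J = 2[d³/12 + d(b/2)²] = 2[9.5³/12 + 9.5×3.25²] = 343.6 in³.
Direct shear f_v = P/L_w = 75.1 / 19 = 3.953 kip/in (vertical).
Torsion M = P·e = 75.1 × 5.5 = 413.05 kip·in.
Critical point at (x, y) = (3.25, 4.75) from centroid. f_tx = M·y/J = 5.71 kip/in; f_ty = M·x/J = 3.907 kip/in.
Resultant f_max = √[f_tx² + (f_v + f_ty)²] = √[5.71² + (3.953 + 3.907)²] = 9.715 kip/in.
Capacity per unit length: r_n/Ω = (1/2.0) × 0.6 × 70 × (0.707 × 0.625) = 9.279 kip/in.
9.715 > 9.279 → NOT adequate.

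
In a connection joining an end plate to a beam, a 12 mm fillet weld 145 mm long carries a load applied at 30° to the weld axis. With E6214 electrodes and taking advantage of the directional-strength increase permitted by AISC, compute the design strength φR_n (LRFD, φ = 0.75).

φR_n ≈ 404 kN

E62XX → F_EXX = 620 MPa.
t_e = 0.707 × 12 = 8.484 mm; A_we = 8.484 × 145 = 1230 mm².
Directional factor: 1.0 + 0.5 sin^1.5(30°) = 1.177.
F_nw = 0.6 × 620 × 1.177 = 437.8 MPa.
φR_n = 0.75 × 437.8 × 1230 × 10⁻³ = 403.9 kN.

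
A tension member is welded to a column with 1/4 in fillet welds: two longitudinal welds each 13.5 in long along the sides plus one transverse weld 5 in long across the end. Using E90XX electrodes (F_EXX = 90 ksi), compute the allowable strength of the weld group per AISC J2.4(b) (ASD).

t_e = 0.707 × 0.25 = 0.1767 in.
R_nwl = 0.6 × 90 × 0.1767 × 27 = 257.7 kip (longitudinal, 2 welds).
R_nwt = 0.6 × 90 × 0.1767 × 5 = 47.72 kip (transverse, base value).
(i) R_nwl + R_nwt = 305.4 kip; (ii) 0.85 R_nwl + 1.5 R_nwt = 290.6 kip.
R_n = max = 305.4 kip [governs: (i)]; R_n/Ω = 152.7 kip.

R_n/Ω ≈ 153 kip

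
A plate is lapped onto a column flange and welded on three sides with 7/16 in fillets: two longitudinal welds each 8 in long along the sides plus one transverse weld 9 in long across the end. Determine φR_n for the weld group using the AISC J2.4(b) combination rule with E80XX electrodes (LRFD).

E80XX → F_EXX = 80 ksi.
t_e = 0.707 × 0.4375 = 0.3093 in.
R_nwl = 0.6 × 80 × 0.3093 × 16 = 237.6 kips (longitudinal, 2 welds).
R_nwt = 0.6 × 80 × 0.3093 × 9 = 133.6 kips (transverse, base value).
(i) R_nwl + R_nwt = 371.2 kips; (ii) 0.85 R_nwl + 1.5 R_nwt = 402.4 kips.
R_n = max = 402.4 kips [governs: (ii)]; φR_n = 301.8 kips.

φR_n ≈ 302 kips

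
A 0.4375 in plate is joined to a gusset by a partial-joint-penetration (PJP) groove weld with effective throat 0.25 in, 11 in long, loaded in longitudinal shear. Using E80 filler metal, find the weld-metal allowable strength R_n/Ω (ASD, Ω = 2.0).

E80XX → F_EXX = 80 ksi.
Effective throat (given) t_e = 0.25 in.
A_we = 0.25 × 11 = 2.75 in².
F_nw = 0.6 F_EXX = 48 ksi.
R_n/Ω = (48 × 2.75) / 2.0 = 66 kip.

R_n/Ω ≈ 66 kip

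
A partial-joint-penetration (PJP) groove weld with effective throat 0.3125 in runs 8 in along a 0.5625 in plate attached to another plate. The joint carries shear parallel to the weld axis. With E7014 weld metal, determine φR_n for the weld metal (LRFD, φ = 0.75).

E70XX → F_EXX = 70 ksi.
Effective throat (given) t_e = 0.3125 in.
A_we = 0.3125 × 8 = 2.5 in².
F_nw = 0.6 F_EXX = 42 ksi.
φR_n = 0.75 × 42 × 2.5 = 78.75 kip.

φR_n ≈ 78.8 kip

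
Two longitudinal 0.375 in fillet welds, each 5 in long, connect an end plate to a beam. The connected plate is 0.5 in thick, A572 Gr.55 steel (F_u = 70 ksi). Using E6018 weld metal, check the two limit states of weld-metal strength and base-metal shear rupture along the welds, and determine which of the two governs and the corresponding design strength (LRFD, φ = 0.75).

φR_n ≈ 71.6 kips (weld metal governs)

E60XX → F_EXX = 60 ksi.
t_e = 0.707 × 0.375 = 0.2651 in; L = 10 in.
Weld metal: φR_n = 0.75 × 0.6 × 60 × 0.2651 × 10 = 71.58 kips.
Base metal (shear rupture): φR_n = 0.75 × 0.6 × 70 × 0.5 × 10 = 157.5 kips.
Governing: weld metal.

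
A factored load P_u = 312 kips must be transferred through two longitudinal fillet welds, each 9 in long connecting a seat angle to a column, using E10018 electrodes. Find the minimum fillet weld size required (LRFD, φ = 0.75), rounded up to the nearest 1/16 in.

w = 9/16 in

E100XX → F_EXX = 100 ksi.
Total weld length L = 18 in.
Required throat t_e = P_u / (φ × 0.6 F_EXX × L) = 312 / (0.75 × 0.6 × 100 × 18) = 0.3852 in.
Required leg w = t_e / 0.707 = 0.5448 in → use 9/16 in.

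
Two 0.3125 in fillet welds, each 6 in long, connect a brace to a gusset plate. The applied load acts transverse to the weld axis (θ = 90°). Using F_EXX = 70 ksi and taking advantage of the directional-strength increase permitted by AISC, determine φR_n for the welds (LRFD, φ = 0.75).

φR_n ≈ 125 kip

t_e = 0.707 × 0.3125 = 0.2209 in; A_we = 0.2209 × 12 = 2.651 in².
Directional factor: 1.0 + 0.5 sin^1.5(90°) = 1.5.
F_nw = 0.6 × 70 × 1.5 = 63 ksi.
φR_n = 0.75 × 63 × 2.651 = 125.3 kip.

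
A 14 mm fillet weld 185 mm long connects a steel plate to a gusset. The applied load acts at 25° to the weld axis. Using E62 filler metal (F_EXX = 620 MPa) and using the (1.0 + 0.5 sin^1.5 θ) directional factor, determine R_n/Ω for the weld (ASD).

t_e = 0.707 × 14 = 9.898 mm; A_we = 9.898 × 185 = 1831 mm².
Directional factor: 1.0 + 0.5 sin^1.5(25°) = 1.137.
F_nw = 0.6 × 620 × 1.137 = 423.1 MPa.
R_n/Ω = (423.1 × 1831) / 2.0 × 10⁻³ = 387.4 kN.

R_n/Ω ≈ 387 kN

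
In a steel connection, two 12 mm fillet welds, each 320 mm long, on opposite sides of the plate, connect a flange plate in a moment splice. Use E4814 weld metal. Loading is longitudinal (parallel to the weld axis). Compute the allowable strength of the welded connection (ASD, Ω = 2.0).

R_n/Ω ≈ 782 kN

E48XX → F_EXX = 480 MPa.
Effective throat t_e = 0.707 × 12 = 8.484 mm.
Total length L = 640 mm; A_we = 8.484 × 640 = 5430 mm².
F_nw = 0.6 F_EXX = 0.6 × 480 = 288 MPa.
R_n = 288 × 5430 × 10⁻³ = 1564 kN; R_n/Ω = 1564/2.0 = 781.9 kN.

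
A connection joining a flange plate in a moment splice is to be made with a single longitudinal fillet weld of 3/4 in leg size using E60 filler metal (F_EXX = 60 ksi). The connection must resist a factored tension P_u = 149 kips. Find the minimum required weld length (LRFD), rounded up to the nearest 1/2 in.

Throat t_e = 0.707 × 0.75 = 0.5302 in.
φr_n = 0.75 × 0.6 × 60 × 0.5302 = 14.32 kips/in.
L_req = P_u / φr_n = 149 / 14.32 = 10.41 in total.
Round up → use L = 10.5 in.

L = 10.5 in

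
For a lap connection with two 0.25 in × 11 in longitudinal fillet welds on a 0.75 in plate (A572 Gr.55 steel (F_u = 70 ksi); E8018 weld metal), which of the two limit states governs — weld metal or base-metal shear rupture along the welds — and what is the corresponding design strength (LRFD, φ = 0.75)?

E80XX → F_EXX = 80 ksi.
t_e = 0.707 × 0.25 = 0.1767 in; L = 22 in.
Weld metal: φR_n = 0.75 × 0.6 × 80 × 0.1767 × 22 = 140 kips.
Base metal (shear rupture): φR_n = 0.75 × 0.6 × 70 × 0.75 × 22 = 519.8 kips.
Governing: weld metal.

φR_n ≈ 140 kips (weld metal governs)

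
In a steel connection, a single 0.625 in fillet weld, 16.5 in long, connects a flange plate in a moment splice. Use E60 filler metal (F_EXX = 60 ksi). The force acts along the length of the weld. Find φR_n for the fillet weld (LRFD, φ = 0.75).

φR_n ≈ 197 kips

Effective throat t_e = 0.707 × 0.625 = 0.4419 in.
Total length L = 16.5 in; A_we = 0.4419 × 16.5 = 7.291 in².
F_nw = 0.6 F_EXX = 0.6 × 60 = 36 ksi.
φR_n = 0.75 × 36 × 7.291 = 196.9 kips.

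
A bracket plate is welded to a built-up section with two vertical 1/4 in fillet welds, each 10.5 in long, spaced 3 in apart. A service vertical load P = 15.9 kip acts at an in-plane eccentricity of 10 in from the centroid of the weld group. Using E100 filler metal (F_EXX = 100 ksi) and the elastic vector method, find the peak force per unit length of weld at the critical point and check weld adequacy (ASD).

Total weld length L_w = 21 in. Treat welds as unit-width lines.
Polar moment about centroid: J = 2[d³/12 + d(b/2)²] = 2[10.5³/12 + 10.5×1.5²] = 240.2 in³.
Direct shear f_v = P/L_w = 15.9 / 21 = 0.7571 kip/in (vertical).
Torsion M = P·e = 15.9 × 10 = 159 kip·in.
Critical point at (x, y) = (1.5, 5.25) from centroid. f_tx = M·y/J = 3.475 kip/in; f_ty = M·x/J = 0.993 kip/in.
Resultant f_max = √[f_tx² + (f_v + f_ty)²] = √[3.475² + (0.7571 + 0.993)²] = 3.891 kip/in.
Capacity per unit length: r_n/Ω = (1/2.0) × 0.6 × 100 × (0.707 × 0.25) = 5.302 kip/in.
3.891 ≤ 5.302 → adequate.

f_max ≈ 3.89 kip/in; adequate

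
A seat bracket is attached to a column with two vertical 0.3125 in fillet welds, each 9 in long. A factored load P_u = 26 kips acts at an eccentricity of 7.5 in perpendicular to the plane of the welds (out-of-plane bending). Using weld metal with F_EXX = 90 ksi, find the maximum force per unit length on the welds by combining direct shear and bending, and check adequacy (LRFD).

f_max ≈ 7.37 kip/in; adequate

L_w = 2 × 9 = 18 in; section modulus (unit throat) S = 2 × L²/6 = 27 in².
Direct shear f_v = P/L_w = 26/18 = 1.444 kip/in.
Moment M = P × e = 26 × 7.5 = 195 kip·in; bending f_b = M/S = 7.222 kip/in.
f_max = √(f_v² + f_b²) = √(1.444² + 7.222²) = 7.365 kip/in.
φr_n = 0.75 × 0.6 × 90 × (0.707 × 0.3125) = 8.948 kip/in → adequate.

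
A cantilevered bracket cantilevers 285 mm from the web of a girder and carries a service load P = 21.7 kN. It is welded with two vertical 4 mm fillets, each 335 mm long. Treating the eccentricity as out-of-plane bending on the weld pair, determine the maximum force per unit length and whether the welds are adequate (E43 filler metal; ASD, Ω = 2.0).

f_max ≈ 168 N/mm; adequate

E43XX → F_EXX = 430 MPa.
L_w = 2 × 335 = 670 mm; section modulus (unit throat) S = 2 × L²/6 = 37410 mm².
Direct shear f_v = P/L_w = 21.7×10³/670 = 32.39 N/mm.
Moment M = P × e = 21.7×10³ × 285 = 6184500 N·mm; bending f_b = M/S = 165.3 N/mm.
f_max = √(f_v² + f_b²) = √(32.39² + 165.3²) = 168.5 N/mm.
r_n/Ω = (1/2.0) × 0.6 × 430 × (0.707 × 4) = 364.8 N/mm → adequate.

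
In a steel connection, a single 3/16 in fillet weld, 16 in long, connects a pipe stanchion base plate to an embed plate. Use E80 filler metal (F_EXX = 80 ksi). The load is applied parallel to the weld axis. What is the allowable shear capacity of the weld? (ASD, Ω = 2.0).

R_n/Ω ≈ 50.9 kips

Effective throat t_e = 0.707 × 0.1875 = 0.1326 in.
Total length L = 16 in; A_we = 0.1326 × 16 = 2.121 in².
F_nw = 0.6 F_EXX = 0.6 × 80 = 48 ksi.
R_n = 48 × 2.121 = 101.8 kips; R_n/Ω = 101.8/2.0 = 50.9 kips.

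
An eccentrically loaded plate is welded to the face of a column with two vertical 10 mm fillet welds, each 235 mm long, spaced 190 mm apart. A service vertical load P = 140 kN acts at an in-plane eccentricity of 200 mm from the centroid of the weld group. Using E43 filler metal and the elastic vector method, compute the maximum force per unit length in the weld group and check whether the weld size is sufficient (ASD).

f_max ≈ 879 N/mm; adequate

E43XX → F_EXX = 430 MPa.
Total weld length L_w = 470 mm. Treat welds as unit-width lines.
Polar moment about centroid: J = 2[d³/12 + d(b/2)²] = 2[235³/12 + 235×95²] = 6405000 mm³.
Direct shear f_v = P/L_w = 140×10³ / 470 = 297.9 N/mm (vertical).
Torsion M = P·e = 140×10³ × 200 = 28000000 N·mm.
Critical point at (x, y) = (95, 117.5) from centroid. f_tx = M·y/J = 513.7 N/mm; f_ty = M·x/J = 415.3 N/mm.
Resultant f_max = √[f_tx² + (f_v + f_ty)²] = √[513.7² + (297.9 + 415.3)²] = 878.9 N/mm.
Capacity per unit length: r_n/Ω = (1/2.0) × 0.6 × 430 × (0.707 × 10) = 912 N/mm.
878.9 ≤ 912 → adequate.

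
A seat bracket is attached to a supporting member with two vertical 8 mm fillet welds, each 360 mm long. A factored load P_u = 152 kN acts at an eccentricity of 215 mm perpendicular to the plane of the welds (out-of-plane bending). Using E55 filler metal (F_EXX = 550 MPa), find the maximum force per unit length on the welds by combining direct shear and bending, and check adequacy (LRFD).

L_w = 2 × 360 = 720 mm; section modulus (unit throat) S = 2 × L²/6 = 43200 mm².
Direct shear f_v = P/L_w = 152×10³/720 = 211.1 N/mm.
Moment M = P × e = 152×10³ × 215 = 32680000 N·mm; bending f_b = M/S = 756.5 N/mm.
f_max = √(f_v² + f_b²) = √(211.1² + 756.5²) = 785.4 N/mm.
φr_n = 0.75 × 0.6 × 550 × (0.707 × 8) = 1400 N/mm → adequate.

f_max ≈ 785 N/mm; adequate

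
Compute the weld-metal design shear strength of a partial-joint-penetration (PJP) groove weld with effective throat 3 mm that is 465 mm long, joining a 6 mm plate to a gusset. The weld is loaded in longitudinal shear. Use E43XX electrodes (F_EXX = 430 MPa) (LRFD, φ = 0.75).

Effective throat (given) t_e = 3 mm.
A_we = 3 × 465 = 1395 mm².
F_nw = 0.6 F_EXX = 258 MPa.
φR_n = 0.75 × 258 × 1395 × 10⁻³ = 269.9 kN.

φR_n ≈ 270 kN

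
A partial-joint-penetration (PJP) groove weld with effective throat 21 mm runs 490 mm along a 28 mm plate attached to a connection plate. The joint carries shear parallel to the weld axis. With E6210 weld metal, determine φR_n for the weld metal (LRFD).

φR_n ≈ 2870 kN

E62XX → F_EXX = 620 MPa.
Effective throat (given) t_e = 21 mm.
A_we = 21 × 490 = 10290 mm².
F_nw = 0.6 F_EXX = 372 MPa.
φR_n = 0.75 × 372 × 10290 × 10⁻³ = 2871 kN.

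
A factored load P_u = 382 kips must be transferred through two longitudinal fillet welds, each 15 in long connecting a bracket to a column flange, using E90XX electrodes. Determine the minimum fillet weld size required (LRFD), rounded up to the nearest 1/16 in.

w = 1/2 in

E90XX → F_EXX = 90 ksi.
Total weld length L = 30 in.
Required throat t_e = P_u / (φ × 0.6 F_EXX × L) = 382 / (0.75 × 0.6 × 90 × 30) = 0.3144 in.
Required leg w = t_e / 0.707 = 0.4447 in → use 1/2 in.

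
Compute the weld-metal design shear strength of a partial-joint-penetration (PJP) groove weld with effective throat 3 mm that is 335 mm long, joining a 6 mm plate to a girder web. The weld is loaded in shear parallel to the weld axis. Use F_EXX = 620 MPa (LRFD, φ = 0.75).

Effective throat (given) t_e = 3 mm.
A_we = 3 × 335 = 1005 mm².
F_nw = 0.6 F_EXX = 372 MPa.
φR_n = 0.75 × 372 × 1005 × 10⁻³ = 280.4 kN.

φR_n ≈ 280 kN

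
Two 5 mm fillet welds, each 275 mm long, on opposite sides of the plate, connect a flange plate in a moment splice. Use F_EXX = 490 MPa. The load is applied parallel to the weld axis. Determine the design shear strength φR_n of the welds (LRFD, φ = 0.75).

φR_n ≈ 429 kN

Effective throat t_e = 0.707 × 5 = 3.535 mm.
Total length L = 550 mm; A_we = 3.535 × 550 = 1944 mm².
F_nw = 0.6 F_EXX = 0.6 × 490 = 294 MPa.
φR_n = 0.75 × 294 × 1944 × 10⁻³ = 428.7 kN.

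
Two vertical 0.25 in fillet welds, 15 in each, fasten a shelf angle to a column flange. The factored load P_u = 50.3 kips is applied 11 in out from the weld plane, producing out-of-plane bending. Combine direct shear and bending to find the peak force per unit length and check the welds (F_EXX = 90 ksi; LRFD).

f_max ≈ 7.57 kip/in; NOT adequate

L_w = 2 × 15 = 30 in; section modulus (unit throat) S = 2 × L²/6 = 75 in².
Direct shear f_v = P/L_w = 50.3/30 = 1.677 kip/in.
Moment M = P × e = 50.3 × 11 = 553.3 kip·in; bending f_b = M/S = 7.377 kip/in.
f_max = √(f_v² + f_b²) = √(1.677² + 7.377²) = 7.565 kip/in.
φr_n = 0.75 × 0.6 × 90 × (0.707 × 0.25) = 7.158 kip/in → NOT adequate.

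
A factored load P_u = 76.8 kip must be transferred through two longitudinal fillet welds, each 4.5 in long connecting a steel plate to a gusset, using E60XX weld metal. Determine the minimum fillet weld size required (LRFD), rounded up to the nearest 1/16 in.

E60XX → F_EXX = 60 ksi.
Total weld length L = 9 in.
Required throat t_e = P_u / (φ × 0.6 F_EXX × L) = 76.8 / (0.75 × 0.6 × 60 × 9) = 0.316 in.
Required leg w = t_e / 0.707 = 0.447 in → use 1/2 in.

w = 1/2 in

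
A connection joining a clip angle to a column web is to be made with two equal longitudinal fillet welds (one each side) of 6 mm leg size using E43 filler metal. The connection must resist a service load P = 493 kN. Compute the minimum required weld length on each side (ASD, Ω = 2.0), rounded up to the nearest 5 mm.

E43XX → F_EXX = 430 MPa.
Throat t_e = 0.707 × 6 = 4.242 mm.
r_n/Ω = (0.6 × 430 × 4.242) / 2.0 = 547.2 N/mm = 0.5472 kN/mm.
L_req = P / (r_n/Ω) = 493 / 0.5472 = 900.9 mm total.
Per side: 900.9 / 2 = 450.5 mm.
Round up → use L = 455 mm on each side.

L = 455 mm on each side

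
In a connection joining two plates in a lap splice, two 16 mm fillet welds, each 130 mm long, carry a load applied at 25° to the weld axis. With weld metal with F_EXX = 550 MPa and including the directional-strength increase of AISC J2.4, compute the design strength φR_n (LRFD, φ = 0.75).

φR_n ≈ 828 kN

t_e = 0.707 × 16 = 11.31 mm; A_we = 11.31 × 260 = 2941 mm².
Directional factor: 1.0 + 0.5 sin^1.5(25°) = 1.137.
F_nw = 0.6 × 550 × 1.137 = 375.3 MPa.
φR_n = 0.75 × 375.3 × 2941 × 10⁻³ = 827.9 kN.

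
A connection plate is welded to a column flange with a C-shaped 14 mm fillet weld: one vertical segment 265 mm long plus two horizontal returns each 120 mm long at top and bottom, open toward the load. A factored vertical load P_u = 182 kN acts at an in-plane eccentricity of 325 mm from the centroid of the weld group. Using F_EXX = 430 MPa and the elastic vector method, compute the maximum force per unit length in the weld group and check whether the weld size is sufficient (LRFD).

Total weld length L_w = 505 mm. Treat welds as unit-width lines.
Centroid: x̄ = 2×120×60 / 505 = 28.51 mm from the vertical weld.
Polar moment about centroid: J = I_x + I_y = [265³/12 + 2×120×132.5²] + [265×28.51² + 2(120³/12 + 120×31.49²)] = 6506000 mm³.
Direct shear f_v = P/L_w = 182×10³ / 505 = 360.4 N/mm (vertical).
Torsion M = P·e = 182×10³ × 325 = 59150000 N·mm.
Critical point at (x, y) = (91.49, 132.5) from centroid. f_tx = M·y/J = 1205 N/mm; f_ty = M·x/J = 831.8 N/mm.
Resultant f_max = √[f_tx² + (f_v + f_ty)²] = √[1205² + (360.4 + 831.8)²] = 1695 N/mm.
Capacity per unit length: φr_n = 0.75 × 0.6 × 430 × (0.707 × 14) = 1915 N/mm.
1695 ≤ 1915 → adequate.

f_max ≈ 1690 N/mm; adequate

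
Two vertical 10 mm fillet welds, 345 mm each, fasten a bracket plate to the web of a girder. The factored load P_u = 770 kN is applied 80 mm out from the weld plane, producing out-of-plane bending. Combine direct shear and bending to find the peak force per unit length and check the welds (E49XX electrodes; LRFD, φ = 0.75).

E49XX → F_EXX = 490 MPa.
L_w = 2 × 345 = 690 mm; section modulus (unit throat) S = 2 × L²/6 = 39680 mm².
Direct shear f_v = P/L_w = 770×10³/690 = 1116 N/mm.
Moment M = P × e = 770×10³ × 80 = 61600000 N·mm; bending f_b = M/S = 1553 N/mm.
f_max = √(f_v² + f_b²) = √(1116² + 1553²) = 1912 N/mm.
φr_n = 0.75 × 0.6 × 490 × (0.707 × 10) = 1559 N/mm → NOT adequate.

f_max ≈ 1910 N/mm; NOT adequate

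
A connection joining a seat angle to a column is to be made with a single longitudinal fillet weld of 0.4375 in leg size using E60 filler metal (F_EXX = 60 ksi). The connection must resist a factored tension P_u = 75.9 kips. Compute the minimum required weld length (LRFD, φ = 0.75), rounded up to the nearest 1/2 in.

Throat t_e = 0.707 × 0.4375 = 0.3093 in.
φr_n = 0.75 × 0.6 × 60 × 0.3093 = 8.351 kips/in.
L_req = P_u / φr_n = 75.9 / 8.351 = 9.088 in total.
Round up → use L = 9.5 in.

L = 9.5 in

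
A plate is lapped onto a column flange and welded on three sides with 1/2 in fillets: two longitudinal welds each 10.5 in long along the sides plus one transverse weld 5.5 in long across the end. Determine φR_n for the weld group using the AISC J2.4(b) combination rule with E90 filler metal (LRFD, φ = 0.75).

E90XX → F_EXX = 90 ksi.
t_e = 0.707 × 0.5 = 0.3535 in.
R_nwl = 0.6 × 90 × 0.3535 × 21 = 400.9 kips (longitudinal, 2 welds).
R_nwt = 0.6 × 90 × 0.3535 × 5.5 = 105 kips (transverse, base value).
(i) R_nwl + R_nwt = 505.9 kips; (ii) 0.85 R_nwl + 1.5 R_nwt = 498.2 kips.
R_n = max = 505.9 kips [governs: (i)]; φR_n = 379.4 kips.

φR_n ≈ 379 kips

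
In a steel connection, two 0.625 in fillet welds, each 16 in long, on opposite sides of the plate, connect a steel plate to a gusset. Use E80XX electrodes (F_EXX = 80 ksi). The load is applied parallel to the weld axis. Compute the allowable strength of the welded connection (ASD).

R_n/Ω ≈ 339 kip

Effective throat t_e = 0.707 × 0.625 = 0.4419 in.
Total length L = 32 in; A_we = 0.4419 × 32 = 14.14 in².
F_nw = 0.6 F_EXX = 0.6 × 80 = 48 ksi.
R_n = 48 × 14.14 = 678.7 kip; R_n/Ω = 678.7/2.0 = 339.4 kip.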